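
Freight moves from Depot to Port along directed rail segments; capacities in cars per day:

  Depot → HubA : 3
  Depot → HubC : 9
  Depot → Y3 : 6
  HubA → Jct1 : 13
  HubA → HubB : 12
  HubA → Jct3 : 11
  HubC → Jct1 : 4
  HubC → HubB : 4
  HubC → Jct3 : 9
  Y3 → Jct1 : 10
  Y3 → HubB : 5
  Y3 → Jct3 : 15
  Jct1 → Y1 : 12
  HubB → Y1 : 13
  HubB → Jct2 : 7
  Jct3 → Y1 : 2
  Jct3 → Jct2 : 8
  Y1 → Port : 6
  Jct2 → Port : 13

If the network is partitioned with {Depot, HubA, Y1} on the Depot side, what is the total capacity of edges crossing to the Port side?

57

Edges leaving {Depot, HubA, Y1}: Depot→HubC (9), Depot→Y3 (6), HubA→Jct1 (13), HubA→HubB (12), HubA→Jct3 (11), Y1→Port (6).
Cut capacity = 9 + 6 + 13 + 12 + 11 + 6 = 57.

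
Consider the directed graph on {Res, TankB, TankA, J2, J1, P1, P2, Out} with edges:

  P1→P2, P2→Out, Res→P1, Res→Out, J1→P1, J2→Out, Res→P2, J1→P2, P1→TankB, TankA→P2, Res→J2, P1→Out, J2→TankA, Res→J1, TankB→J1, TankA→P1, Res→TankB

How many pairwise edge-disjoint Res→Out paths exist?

4

Assign every edge capacity 1; by Menger, the answer equals the max flow.
Path Res→Out (+1); total 1.
Path Res→J2→Out (+1); total 2.
Path Res→P1→Out (+1); total 3.
Path Res→P2→Out (+1); total 4.
No residual Res→Out path; max flow = 4.
Certifying cut of size 4: {P1→Out, P2→Out, Res→J2, Res→Out}.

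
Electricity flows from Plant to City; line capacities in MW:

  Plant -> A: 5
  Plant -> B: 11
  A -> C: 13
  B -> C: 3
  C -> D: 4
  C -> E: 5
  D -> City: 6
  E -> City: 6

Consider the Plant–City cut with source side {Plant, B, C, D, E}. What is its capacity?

Edges leaving {Plant, B, C, D, E}: Plant→A (5), D→City (6), E→City (6).
Cut capacity = 5 + 6 + 6 = 17.

17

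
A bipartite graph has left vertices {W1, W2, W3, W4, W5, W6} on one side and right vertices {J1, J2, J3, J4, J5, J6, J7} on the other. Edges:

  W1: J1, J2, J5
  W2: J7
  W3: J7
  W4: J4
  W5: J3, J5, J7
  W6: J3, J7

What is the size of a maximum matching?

Unit-capacity flow: source→left, listed edges, right→sink; max matching = max flow.
Augmenting path W1→J1 (+1); matched 1.
Augmenting path W2→J7 (+1); matched 2.
Augmenting path W4→J4 (+1); matched 3.
Augmenting path W5→J3 (+1); matched 4.
Augmenting path W6→J3→W5→J5 (+1); matched 5.
No augmenting path remains; maximum matching = 5.
König certificate: {W1, W4, W5, W6, J7} is a vertex cover of size 5 (every listed pair touches it), so no matching can be larger.

5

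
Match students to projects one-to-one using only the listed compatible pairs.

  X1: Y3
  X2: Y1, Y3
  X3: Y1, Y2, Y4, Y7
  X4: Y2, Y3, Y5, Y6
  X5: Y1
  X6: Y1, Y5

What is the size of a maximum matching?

5

Unit-capacity flow: source→left, listed edges, right→sink; max matching = max flow.
Augmenting path X1→Y3 (+1); matched 1.
Augmenting path X2→Y1 (+1); matched 2.
Augmenting path X3→Y2 (+1); matched 3.
Augmenting path X4→Y5 (+1); matched 4.
Augmenting path X6→Y5→X4→Y6 (+1); matched 5.
No augmenting path remains; maximum matching = 5.
König certificate: {X3, X4, X6, Y1, Y3} is a vertex cover of size 5 (every listed pair touches it), so no matching can be larger.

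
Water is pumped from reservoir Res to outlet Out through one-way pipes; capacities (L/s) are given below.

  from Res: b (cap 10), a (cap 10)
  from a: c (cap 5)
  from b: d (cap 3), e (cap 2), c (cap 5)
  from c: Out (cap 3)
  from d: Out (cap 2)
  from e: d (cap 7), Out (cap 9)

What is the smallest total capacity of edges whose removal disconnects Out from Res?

7

Augment Res→a→c→Out: bottleneck 3, flow now 3.
Augment Res→b→d→Out: bottleneck 2, flow now 5.
Augment Res→b→e→Out: bottleneck 2, flow now 7.
No augmenting path remains; maximum flow = 7.
By max-flow min-cut, the minimum cut capacity equals the max flow.
In the residual graph, reachable from Res: {Res, a, b, c, d}.
Min-cut edges: b→e (2), c→Out (3), d→Out (2); capacity 2 + 3 + 2 = 7.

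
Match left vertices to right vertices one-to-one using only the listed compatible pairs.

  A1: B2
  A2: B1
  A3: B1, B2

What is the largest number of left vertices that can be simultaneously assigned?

2

Unit-capacity flow: source→left, listed edges, right→sink; max matching = max flow.
Augmenting path A1→B2 (+1); matched 1.
Augmenting path A2→B1 (+1); matched 2.
No augmenting path remains; maximum matching = 2.
König certificate: {B1, B2} is a vertex cover of size 2 (every listed pair touches it), so no matching can be larger.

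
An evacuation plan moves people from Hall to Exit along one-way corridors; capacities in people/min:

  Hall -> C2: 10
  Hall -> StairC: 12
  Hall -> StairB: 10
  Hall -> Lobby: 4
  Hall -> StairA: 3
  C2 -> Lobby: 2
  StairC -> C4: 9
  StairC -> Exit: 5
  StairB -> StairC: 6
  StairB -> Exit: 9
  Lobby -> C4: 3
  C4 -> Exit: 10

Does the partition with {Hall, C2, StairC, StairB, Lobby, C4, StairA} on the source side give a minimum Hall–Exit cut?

Yes — it is a minimum cut (capacity 24).

Given cut capacity: 5 + 9 + 10 = 24.
Augment Hall→StairC→Exit: bottleneck 5, flow now 5.
Augment Hall→StairB→Exit: bottleneck 9, flow now 14.
Augment Hall→StairC→C4→Exit: bottleneck 7, flow now 21.
Augment Hall→Lobby→C4→Exit: bottleneck 3, flow now 24.
No augmenting path remains; maximum flow = 24.
Cut capacity 24 equals the max flow, so it is a minimum cut.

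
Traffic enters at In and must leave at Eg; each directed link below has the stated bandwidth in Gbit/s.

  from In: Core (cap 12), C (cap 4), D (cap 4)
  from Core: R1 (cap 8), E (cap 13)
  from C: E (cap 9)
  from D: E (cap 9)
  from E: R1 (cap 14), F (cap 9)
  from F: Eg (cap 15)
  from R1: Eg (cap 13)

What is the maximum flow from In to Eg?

Augment In→Core→R1→Eg: bottleneck 8, flow now 8.
Augment In→Core→E→F→Eg: bottleneck 4, flow now 12.
Augment In→C→E→F→Eg: bottleneck 4, flow now 16.
Augment In→D→E→F→Eg: bottleneck 1, flow now 17.
Augment In→D→E→R1→Eg: bottleneck 3, flow now 20.
No augmenting path remains; maximum flow = 20.
In the residual graph, reachable from In: {In}.
Min-cut edges: In→Core (12), In→C (4), In→D (4); capacity 12 + 4 + 4 = 20.
This cut is saturated, so no flow can exceed 20.

20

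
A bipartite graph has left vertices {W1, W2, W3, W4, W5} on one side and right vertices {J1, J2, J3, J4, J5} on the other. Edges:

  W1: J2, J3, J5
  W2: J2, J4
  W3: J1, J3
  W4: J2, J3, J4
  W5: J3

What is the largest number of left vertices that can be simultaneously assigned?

Unit-capacity flow: source→left, listed edges, right→sink; max matching = max flow.
Augmenting path W1→J2 (+1); matched 1.
Augmenting path W2→J4 (+1); matched 2.
Augmenting path W3→J1 (+1); matched 3.
Augmenting path W4→J3 (+1); matched 4.
Augmenting path W5→J3→W4→J2→W1→J5 (+1); matched 5.
No augmenting path remains; maximum matching = 5.
König certificate: {W1, W2, W3, W4, W5} is a vertex cover of size 5 (every listed pair touches it), so no matching can be larger.

5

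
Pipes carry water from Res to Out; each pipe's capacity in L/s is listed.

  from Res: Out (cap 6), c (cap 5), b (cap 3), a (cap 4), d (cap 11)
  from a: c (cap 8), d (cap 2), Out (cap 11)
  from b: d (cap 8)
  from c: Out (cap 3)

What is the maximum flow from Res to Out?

13

Augment Res→Out: bottleneck 6, flow now 6.
Augment Res→a→Out: bottleneck 4, flow now 10.
Augment Res→c→Out: bottleneck 3, flow now 13.
No augmenting path remains; maximum flow = 13.
In the residual graph, reachable from Res: {Res, b, c, d}.
Min-cut edges: Res→a (4), Res→Out (6), c→Out (3); capacity 4 + 6 + 3 = 13.
This cut is saturated, so no flow can exceed 13.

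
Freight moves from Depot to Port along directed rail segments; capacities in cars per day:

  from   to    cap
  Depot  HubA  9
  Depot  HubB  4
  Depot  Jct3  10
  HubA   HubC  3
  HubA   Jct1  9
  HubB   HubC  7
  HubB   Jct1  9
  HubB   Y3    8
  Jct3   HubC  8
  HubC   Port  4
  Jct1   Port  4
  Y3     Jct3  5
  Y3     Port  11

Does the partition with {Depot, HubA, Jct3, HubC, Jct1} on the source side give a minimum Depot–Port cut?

Given cut capacity: 4 + 4 + 4 = 12.
Augment Depot→HubA→HubC→Port: bottleneck 3, flow now 3.
Augment Depot→HubA→Jct1→Port: bottleneck 4, flow now 7.
Augment Depot→HubB→HubC→Port: bottleneck 1, flow now 8.
Augment Depot→HubB→Y3→Port: bottleneck 3, flow now 11.
Augment Depot→Jct3→HubC→HubB→Y3→Port: bottleneck 1, flow now 12. (uses reverse residual edge)
No augmenting path remains; maximum flow = 12.
Cut capacity 12 equals the max flow, so it is a minimum cut.

Yes — it is a minimum cut (capacity 12).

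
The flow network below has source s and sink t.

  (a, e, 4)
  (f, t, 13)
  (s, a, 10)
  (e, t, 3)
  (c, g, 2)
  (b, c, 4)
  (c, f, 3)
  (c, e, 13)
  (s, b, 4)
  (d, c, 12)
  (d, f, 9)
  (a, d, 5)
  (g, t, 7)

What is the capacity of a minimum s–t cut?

12

Augment s→a→e→t: bottleneck 3, flow now 3.
Augment s→a→d→f→t: bottleneck 5, flow now 8.
Augment s→b→c→f→t: bottleneck 3, flow now 11.
Augment s→b→c→g→t: bottleneck 1, flow now 12.
No augmenting path remains; maximum flow = 12.
By max-flow min-cut, the minimum cut capacity equals the max flow.
In the residual graph, reachable from s: {s, a, e}.
Min-cut edges: s→b (4), a→d (5), e→t (3); capacity 4 + 5 + 3 = 12.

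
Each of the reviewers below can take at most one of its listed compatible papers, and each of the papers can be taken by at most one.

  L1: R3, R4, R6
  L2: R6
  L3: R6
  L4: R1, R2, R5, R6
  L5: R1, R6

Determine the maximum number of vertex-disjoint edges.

Unit-capacity flow: source→left, listed edges, right→sink; max matching = max flow.
Augmenting path L1→R3 (+1); matched 1.
Augmenting path L2→R6 (+1); matched 2.
Augmenting path L4→R1 (+1); matched 3.
Augmenting path L5→R1→L4→R2 (+1); matched 4.
No augmenting path remains; maximum matching = 4.
König certificate: {L1, L4, L5, R6} is a vertex cover of size 4 (every listed pair touches it), so no matching can be larger.

4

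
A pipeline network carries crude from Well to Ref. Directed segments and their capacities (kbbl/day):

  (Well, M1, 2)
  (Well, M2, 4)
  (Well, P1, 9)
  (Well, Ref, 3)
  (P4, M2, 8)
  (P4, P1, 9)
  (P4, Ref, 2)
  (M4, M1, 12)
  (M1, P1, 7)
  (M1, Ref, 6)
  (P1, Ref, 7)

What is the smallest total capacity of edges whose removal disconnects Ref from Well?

12

Augment Well→Ref: bottleneck 3, flow now 3.
Augment Well→M1→Ref: bottleneck 2, flow now 5.
Augment Well→P1→Ref: bottleneck 7, flow now 12.
No augmenting path remains; maximum flow = 12.
By max-flow min-cut, the minimum cut capacity equals the max flow.
In the residual graph, reachable from Well: {Well, M2, P1}.
Min-cut edges: Well→M1 (2), Well→Ref (3), P1→Ref (7); capacity 2 + 3 + 7 = 12.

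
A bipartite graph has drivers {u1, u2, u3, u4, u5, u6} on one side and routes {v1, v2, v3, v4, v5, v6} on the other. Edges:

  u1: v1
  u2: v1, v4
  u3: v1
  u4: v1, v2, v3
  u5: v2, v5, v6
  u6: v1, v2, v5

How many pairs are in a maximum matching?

Unit-capacity flow: source→left, listed edges, right→sink; max matching = max flow.
Augmenting path u1→v1 (+1); matched 1.
Augmenting path u2→v4 (+1); matched 2.
Augmenting path u4→v2 (+1); matched 3.
Augmenting path u5→v5 (+1); matched 4.
Augmenting path u6→v2→u4→v3 (+1); matched 5.
No augmenting path remains; maximum matching = 5.
König certificate: {u2, u4, u5, u6, v1} is a vertex cover of size 5 (every listed pair touches it), so no matching can be larger.

5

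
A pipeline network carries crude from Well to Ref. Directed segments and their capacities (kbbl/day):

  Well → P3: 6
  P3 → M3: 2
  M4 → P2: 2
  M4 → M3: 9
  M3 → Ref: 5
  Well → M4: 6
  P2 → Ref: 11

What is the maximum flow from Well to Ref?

Augment Well→P3→M3→Ref: bottleneck 2, flow now 2.
Augment Well→M4→M3→Ref: bottleneck 3, flow now 5.
Augment Well→M4→P2→Ref: bottleneck 2, flow now 7.
No augmenting path remains; maximum flow = 7.
In the residual graph, reachable from Well: {Well, P3, M4, M3}.
Min-cut edges: M4→P2 (2), M3→Ref (5); capacity 2 + 5 = 7.
This cut is saturated, so no flow can exceed 7.

7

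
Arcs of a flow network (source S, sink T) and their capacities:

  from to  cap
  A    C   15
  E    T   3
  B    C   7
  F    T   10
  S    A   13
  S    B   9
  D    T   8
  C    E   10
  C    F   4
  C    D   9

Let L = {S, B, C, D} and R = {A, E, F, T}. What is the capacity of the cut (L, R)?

Edges leaving {S, B, C, D}: S→A (13), C→E (10), C→F (4), D→T (8).
Cut capacity = 13 + 10 + 4 + 8 = 35.

35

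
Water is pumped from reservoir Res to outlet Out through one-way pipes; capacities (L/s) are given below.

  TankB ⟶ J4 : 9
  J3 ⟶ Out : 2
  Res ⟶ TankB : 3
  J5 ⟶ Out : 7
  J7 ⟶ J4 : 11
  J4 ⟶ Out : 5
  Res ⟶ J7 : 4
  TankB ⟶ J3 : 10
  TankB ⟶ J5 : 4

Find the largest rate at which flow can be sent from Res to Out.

7

Augment Res→J7→J4→Out: bottleneck 4, flow now 4.
Augment Res→TankB→J4→Out: bottleneck 1, flow now 5.
Augment Res→TankB→J3→Out: bottleneck 2, flow now 7.
No augmenting path remains; maximum flow = 7.
In the residual graph, reachable from Res: {Res}.
Min-cut edges: Res→J7 (4), Res→TankB (3); capacity 4 + 3 = 7.
This cut is saturated, so no flow can exceed 7.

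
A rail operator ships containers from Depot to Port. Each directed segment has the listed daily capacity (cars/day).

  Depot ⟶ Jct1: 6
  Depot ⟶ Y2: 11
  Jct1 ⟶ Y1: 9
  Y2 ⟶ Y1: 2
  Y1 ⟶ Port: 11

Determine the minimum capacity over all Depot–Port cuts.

8

Augment Depot→Jct1→Y1→Port: bottleneck 6, flow now 6.
Augment Depot→Y2→Y1→Port: bottleneck 2, flow now 8.
No augmenting path remains; maximum flow = 8.
By max-flow min-cut, the minimum cut capacity equals the max flow.
In the residual graph, reachable from Depot: {Depot, Y2}.
Min-cut edges: Depot→Jct1 (6), Y2→Y1 (2); capacity 6 + 2 = 8.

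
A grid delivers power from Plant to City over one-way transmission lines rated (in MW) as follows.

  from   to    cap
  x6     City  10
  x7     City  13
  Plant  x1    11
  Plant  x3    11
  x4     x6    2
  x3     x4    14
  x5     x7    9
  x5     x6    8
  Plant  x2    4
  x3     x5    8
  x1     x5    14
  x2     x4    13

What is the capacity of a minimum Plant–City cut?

Augment Plant→x1→x5→x6→City: bottleneck 8, flow now 8.
Augment Plant→x1→x5→x7→City: bottleneck 3, flow now 11.
Augment Plant→x2→x4→x6→City: bottleneck 2, flow now 13.
Augment Plant→x3→x5→x7→City: bottleneck 6, flow now 19.
No augmenting path remains; maximum flow = 19.
By max-flow min-cut, the minimum cut capacity equals the max flow.
In the residual graph, reachable from Plant: {Plant, x1, x2, x3, x4, x5}.
Min-cut edges: x4→x6 (2), x5→x6 (8), x5→x7 (9); capacity 2 + 8 + 9 = 19.

19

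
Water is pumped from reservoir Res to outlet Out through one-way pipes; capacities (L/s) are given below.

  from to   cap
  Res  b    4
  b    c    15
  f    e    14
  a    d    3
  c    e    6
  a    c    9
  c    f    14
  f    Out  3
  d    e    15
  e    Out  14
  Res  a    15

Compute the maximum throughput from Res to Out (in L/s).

Augment Res→a→c→e→Out: bottleneck 6, flow now 6.
Augment Res→a→c→f→Out: bottleneck 3, flow now 9.
Augment Res→a→d→e→Out: bottleneck 3, flow now 12.
Augment Res→b→c→f→e→Out: bottleneck 4, flow now 16.
No augmenting path remains; maximum flow = 16.
In the residual graph, reachable from Res: {Res, a}.
Min-cut edges: Res→b (4), a→c (9), a→d (3); capacity 4 + 9 + 3 = 16.
This cut is saturated, so no flow can exceed 16.

16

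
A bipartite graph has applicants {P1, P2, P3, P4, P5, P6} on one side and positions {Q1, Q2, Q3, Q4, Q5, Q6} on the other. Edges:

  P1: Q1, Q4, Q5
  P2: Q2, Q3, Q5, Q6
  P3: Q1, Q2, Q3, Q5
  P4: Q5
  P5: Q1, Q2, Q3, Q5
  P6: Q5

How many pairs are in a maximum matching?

Unit-capacity flow: source→left, listed edges, right→sink; max matching = max flow.
Augmenting path P1→Q1 (+1); matched 1.
Augmenting path P2→Q2 (+1); matched 2.
Augmenting path P3→Q3 (+1); matched 3.
Augmenting path P4→Q5 (+1); matched 4.
Augmenting path P5→Q1→P1→Q4 (+1); matched 5.
No augmenting path remains; maximum matching = 5.
König certificate: {P1, P2, P3, P5, Q5} is a vertex cover of size 5 (every listed pair touches it), so no matching can be larger.

5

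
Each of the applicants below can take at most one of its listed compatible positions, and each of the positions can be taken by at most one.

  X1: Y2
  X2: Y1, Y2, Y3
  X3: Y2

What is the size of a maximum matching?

2

Unit-capacity flow: source→left, listed edges, right→sink; max matching = max flow.
Augmenting path X1→Y2 (+1); matched 1.
Augmenting path X2→Y1 (+1); matched 2.
No augmenting path remains; maximum matching = 2.
König certificate: {X2, Y2} is a vertex cover of size 2 (every listed pair touches it), so no matching can be larger.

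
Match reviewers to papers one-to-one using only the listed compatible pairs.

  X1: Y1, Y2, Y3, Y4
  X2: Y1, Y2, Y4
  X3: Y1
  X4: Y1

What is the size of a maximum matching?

Unit-capacity flow: source→left, listed edges, right→sink; max matching = max flow.
Augmenting path X1→Y1 (+1); matched 1.
Augmenting path X2→Y2 (+1); matched 2.
Augmenting path X3→Y1→X1→Y3 (+1); matched 3.
No augmenting path remains; maximum matching = 3.
König certificate: {X1, X2, Y1} is a vertex cover of size 3 (every listed pair touches it), so no matching can be larger.

3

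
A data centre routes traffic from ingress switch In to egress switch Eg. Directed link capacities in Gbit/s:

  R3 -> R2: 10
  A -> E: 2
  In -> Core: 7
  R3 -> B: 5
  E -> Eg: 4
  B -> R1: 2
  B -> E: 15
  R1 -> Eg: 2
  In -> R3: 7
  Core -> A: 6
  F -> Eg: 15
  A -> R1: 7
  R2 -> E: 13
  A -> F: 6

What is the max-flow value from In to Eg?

Augment In→Core→A→F→Eg: bottleneck 6, flow now 6.
Augment In→R3→B→R1→Eg: bottleneck 2, flow now 8.
Augment In→R3→B→E→Eg: bottleneck 3, flow now 11.
Augment In→R3→R2→E→Eg: bottleneck 1, flow now 12.
No augmenting path remains; maximum flow = 12.
In the residual graph, reachable from In: {In, Core, R3, B, R2, E}.
Min-cut edges: Core→A (6), B→R1 (2), E→Eg (4); capacity 6 + 2 + 4 = 12.
This cut is saturated, so no flow can exceed 12.

12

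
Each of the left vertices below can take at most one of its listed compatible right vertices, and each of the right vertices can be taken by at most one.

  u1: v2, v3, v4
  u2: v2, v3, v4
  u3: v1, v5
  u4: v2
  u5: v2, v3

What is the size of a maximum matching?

Unit-capacity flow: source→left, listed edges, right→sink; max matching = max flow.
Augmenting path u1→v2 (+1); matched 1.
Augmenting path u2→v3 (+1); matched 2.
Augmenting path u3→v1 (+1); matched 3.
Augmenting path u4→v2→u1→v4 (+1); matched 4.
No augmenting path remains; maximum matching = 4.
König certificate: {u3, v2, v3, v4} is a vertex cover of size 4 (every listed pair touches it), so no matching can be larger.

4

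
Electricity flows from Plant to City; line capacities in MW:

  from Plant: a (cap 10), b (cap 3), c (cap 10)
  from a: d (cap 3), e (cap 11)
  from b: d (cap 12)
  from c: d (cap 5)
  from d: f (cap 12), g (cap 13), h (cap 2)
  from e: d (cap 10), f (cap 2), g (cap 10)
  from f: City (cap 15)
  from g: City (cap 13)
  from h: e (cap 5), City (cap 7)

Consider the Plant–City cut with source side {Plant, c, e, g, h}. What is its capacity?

Edges leaving {Plant, c, e, g, h}: Plant→a (10), Plant→b (3), c→d (5), e→d (10), e→f (2), g→City (13), h→City (7).
Cut capacity = 10 + 3 + 5 + 10 + 2 + 13 + 7 = 50.

50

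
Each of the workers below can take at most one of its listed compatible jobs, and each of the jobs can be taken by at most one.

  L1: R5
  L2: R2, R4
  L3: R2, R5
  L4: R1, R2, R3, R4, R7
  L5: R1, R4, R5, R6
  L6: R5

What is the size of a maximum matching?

Unit-capacity flow: source→left, listed edges, right→sink; max matching = max flow.
Augmenting path L1→R5 (+1); matched 1.
Augmenting path L2→R2 (+1); matched 2.
Augmenting path L4→R1 (+1); matched 3.
Augmenting path L5→R4 (+1); matched 4.
Augmenting path L3→R2→L2→R4→L5→R6 (+1); matched 5.
No augmenting path remains; maximum matching = 5.
König certificate: {L2, L3, L4, L5, R5} is a vertex cover of size 5 (every listed pair touches it), so no matching can be larger.

5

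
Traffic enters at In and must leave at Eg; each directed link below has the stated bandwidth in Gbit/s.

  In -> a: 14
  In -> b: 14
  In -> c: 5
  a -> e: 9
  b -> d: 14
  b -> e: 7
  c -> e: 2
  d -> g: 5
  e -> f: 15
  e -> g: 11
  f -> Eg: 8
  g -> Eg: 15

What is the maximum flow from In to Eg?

23

Augment In→a→e→f→Eg: bottleneck 8, flow now 8.
Augment In→a→e→g→Eg: bottleneck 1, flow now 9.
Augment In→b→d→g→Eg: bottleneck 5, flow now 14.
Augment In→b→e→g→Eg: bottleneck 7, flow now 21.
Augment In→c→e→g→Eg: bottleneck 2, flow now 23.
No augmenting path remains; maximum flow = 23.
In the residual graph, reachable from In: {In, a, b, c, d}.
Min-cut edges: a→e (9), b→e (7), c→e (2), d→g (5); capacity 9 + 7 + 2 + 5 = 23.
This cut is saturated, so no flow can exceed 23.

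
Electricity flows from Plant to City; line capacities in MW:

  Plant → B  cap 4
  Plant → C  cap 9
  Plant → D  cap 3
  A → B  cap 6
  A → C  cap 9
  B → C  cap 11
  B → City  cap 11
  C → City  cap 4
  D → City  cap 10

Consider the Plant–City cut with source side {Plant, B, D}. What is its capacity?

Edges leaving {Plant, B, D}: Plant→C (9), B→C (11), B→City (11), D→City (10).
Cut capacity = 9 + 11 + 11 + 10 = 41.

41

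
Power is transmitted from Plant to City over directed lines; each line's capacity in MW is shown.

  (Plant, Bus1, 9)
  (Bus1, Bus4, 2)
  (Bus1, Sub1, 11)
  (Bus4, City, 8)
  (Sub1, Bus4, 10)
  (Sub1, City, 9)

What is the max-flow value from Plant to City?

Augment Plant→Bus1→Bus4→City: bottleneck 2, flow now 2.
Augment Plant→Bus1→Sub1→City: bottleneck 7, flow now 9.
No augmenting path remains; maximum flow = 9.
In the residual graph, reachable from Plant: {Plant}.
Min-cut edges: Plant→Bus1 (9); capacity 9 = 9.
This cut is saturated, so no flow can exceed 9.

9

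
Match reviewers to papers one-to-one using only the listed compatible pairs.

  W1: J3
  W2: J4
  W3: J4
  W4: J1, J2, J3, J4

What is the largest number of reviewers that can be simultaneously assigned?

3

Unit-capacity flow: source→left, listed edges, right→sink; max matching = max flow.
Augmenting path W1→J3 (+1); matched 1.
Augmenting path W2→J4 (+1); matched 2.
Augmenting path W4→J1 (+1); matched 3.
No augmenting path remains; maximum matching = 3.
König certificate: {W1, W4, J4} is a vertex cover of size 3 (every listed pair touches it), so no matching can be larger.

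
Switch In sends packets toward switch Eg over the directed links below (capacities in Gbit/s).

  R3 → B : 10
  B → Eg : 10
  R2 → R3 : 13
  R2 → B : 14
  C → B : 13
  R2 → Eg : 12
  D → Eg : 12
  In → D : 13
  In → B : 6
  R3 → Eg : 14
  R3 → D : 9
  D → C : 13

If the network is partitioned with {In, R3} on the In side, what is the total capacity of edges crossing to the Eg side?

Edges leaving {In, R3}: In→D (13), In→B (6), R3→D (9), R3→B (10), R3→Eg (14).
Cut capacity = 13 + 6 + 9 + 10 + 14 = 52.

52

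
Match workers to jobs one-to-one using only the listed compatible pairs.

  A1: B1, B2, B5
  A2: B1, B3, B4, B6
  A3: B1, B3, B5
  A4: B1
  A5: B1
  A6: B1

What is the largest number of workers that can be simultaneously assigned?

Unit-capacity flow: source→left, listed edges, right→sink; max matching = max flow.
Augmenting path A1→B1 (+1); matched 1.
Augmenting path A2→B3 (+1); matched 2.
Augmenting path A3→B5 (+1); matched 3.
Augmenting path A4→B1→A1→B2 (+1); matched 4.
No augmenting path remains; maximum matching = 4.
König certificate: {A1, A2, A3, B1} is a vertex cover of size 4 (every listed pair touches it), so no matching can be larger.

4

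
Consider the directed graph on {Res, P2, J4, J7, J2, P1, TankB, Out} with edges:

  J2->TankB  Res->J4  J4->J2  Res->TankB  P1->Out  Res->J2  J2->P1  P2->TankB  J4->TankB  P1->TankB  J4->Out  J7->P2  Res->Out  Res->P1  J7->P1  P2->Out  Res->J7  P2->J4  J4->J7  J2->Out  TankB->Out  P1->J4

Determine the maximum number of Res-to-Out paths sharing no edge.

Assign every edge capacity 1; by Menger, the answer equals the max flow.
Path Res→Out (+1); total 1.
Path Res→J4→Out (+1); total 2.
Path Res→J2→Out (+1); total 3.
Path Res→P1→Out (+1); total 4.
Path Res→TankB→Out (+1); total 5.
Path Res→J7→P2→Out (+1); total 6.
No residual Res→Out path; max flow = 6.
Certifying cut of size 6: {Res→J2, Res→J4, Res→J7, Res→Out, Res→P1, Res→TankB}.

6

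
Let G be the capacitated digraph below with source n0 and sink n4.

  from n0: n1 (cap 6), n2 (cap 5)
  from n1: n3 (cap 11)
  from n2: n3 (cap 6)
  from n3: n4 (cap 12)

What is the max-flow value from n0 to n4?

11

Augment n0→n1→n3→n4: bottleneck 6, flow now 6.
Augment n0→n2→n3→n4: bottleneck 5, flow now 11.
No augmenting path remains; maximum flow = 11.
In the residual graph, reachable from n0: {n0}.
Min-cut edges: n0→n1 (6), n0→n2 (5); capacity 6 + 5 = 11.
This cut is saturated, so no flow can exceed 11.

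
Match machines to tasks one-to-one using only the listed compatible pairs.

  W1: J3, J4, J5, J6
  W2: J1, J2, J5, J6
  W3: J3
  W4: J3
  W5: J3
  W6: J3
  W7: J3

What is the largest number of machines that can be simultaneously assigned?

3

Unit-capacity flow: source→left, listed edges, right→sink; max matching = max flow.
Augmenting path W1→J3 (+1); matched 1.
Augmenting path W2→J1 (+1); matched 2.
Augmenting path W3→J3→W1→J4 (+1); matched 3.
No augmenting path remains; maximum matching = 3.
König certificate: {W1, W2, J3} is a vertex cover of size 3 (every listed pair touches it), so no matching can be larger.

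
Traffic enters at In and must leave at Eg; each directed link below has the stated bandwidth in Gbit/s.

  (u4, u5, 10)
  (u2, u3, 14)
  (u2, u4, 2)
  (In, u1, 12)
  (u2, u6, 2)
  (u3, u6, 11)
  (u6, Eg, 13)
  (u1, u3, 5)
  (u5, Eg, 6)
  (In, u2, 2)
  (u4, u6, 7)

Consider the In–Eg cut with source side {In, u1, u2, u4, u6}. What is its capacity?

42

Edges leaving {In, u1, u2, u4, u6}: u1→u3 (5), u2→u3 (14), u4→u5 (10), u6→Eg (13).
Cut capacity = 5 + 14 + 10 + 13 = 42.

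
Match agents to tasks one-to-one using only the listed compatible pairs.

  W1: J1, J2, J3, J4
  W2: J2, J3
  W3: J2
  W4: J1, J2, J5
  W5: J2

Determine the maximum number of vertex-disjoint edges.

4

Unit-capacity flow: source→left, listed edges, right→sink; max matching = max flow.
Augmenting path W1→J1 (+1); matched 1.
Augmenting path W2→J2 (+1); matched 2.
Augmenting path W4→J5 (+1); matched 3.
Augmenting path W3→J2→W2→J3 (+1); matched 4.
No augmenting path remains; maximum matching = 4.
König certificate: {W1, W2, W4, J2} is a vertex cover of size 4 (every listed pair touches it), so no matching can be larger.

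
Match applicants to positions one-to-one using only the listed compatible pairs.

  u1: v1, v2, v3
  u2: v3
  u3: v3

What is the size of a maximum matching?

2

Unit-capacity flow: source→left, listed edges, right→sink; max matching = max flow.
Augmenting path u1→v1 (+1); matched 1.
Augmenting path u2→v3 (+1); matched 2.
No augmenting path remains; maximum matching = 2.
König certificate: {u1, v3} is a vertex cover of size 2 (every listed pair touches it), so no matching can be larger.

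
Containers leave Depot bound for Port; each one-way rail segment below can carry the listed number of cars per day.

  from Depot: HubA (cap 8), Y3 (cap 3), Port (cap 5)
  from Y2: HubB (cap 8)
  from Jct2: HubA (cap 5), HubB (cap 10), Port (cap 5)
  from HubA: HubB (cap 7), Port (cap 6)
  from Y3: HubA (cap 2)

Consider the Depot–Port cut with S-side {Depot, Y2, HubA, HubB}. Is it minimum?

Given cut capacity: 3 + 5 + 6 = 14.
Augment Depot→Port: bottleneck 5, flow now 5.
Augment Depot→HubA→Port: bottleneck 6, flow now 11.
No augmenting path remains; maximum flow = 11.
In the residual graph, reachable from Depot: {Depot, HubA, HubB, Y3}.
Min-cut edges: Depot→Port (5), HubA→Port (6); capacity 5 + 6 = 11.
Cut capacity 14 exceeds the max flow 11, so it is not minimum.

No — its capacity is 14, but the minimum cut has capacity 11.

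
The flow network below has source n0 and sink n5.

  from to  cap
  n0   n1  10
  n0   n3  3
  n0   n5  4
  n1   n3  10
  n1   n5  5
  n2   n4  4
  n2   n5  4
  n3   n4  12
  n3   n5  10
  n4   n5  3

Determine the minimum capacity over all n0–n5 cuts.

Augment n0→n5: bottleneck 4, flow now 4.
Augment n0→n1→n5: bottleneck 5, flow now 9.
Augment n0→n3→n5: bottleneck 3, flow now 12.
Augment n0→n1→n3→n5: bottleneck 5, flow now 17.
No augmenting path remains; maximum flow = 17.
By max-flow min-cut, the minimum cut capacity equals the max flow.
In the residual graph, reachable from n0: {n0}.
Min-cut edges: n0→n1 (10), n0→n3 (3), n0→n5 (4); capacity 10 + 3 + 4 = 17.

17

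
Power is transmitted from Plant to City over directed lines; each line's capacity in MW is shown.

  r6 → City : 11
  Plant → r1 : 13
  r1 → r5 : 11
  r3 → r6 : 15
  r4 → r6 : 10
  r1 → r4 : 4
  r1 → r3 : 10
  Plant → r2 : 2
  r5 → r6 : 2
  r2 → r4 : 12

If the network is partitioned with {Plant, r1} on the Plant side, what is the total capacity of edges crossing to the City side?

27

Edges leaving {Plant, r1}: Plant→r2 (2), r1→r3 (10), r1→r4 (4), r1→r5 (11).
Cut capacity = 2 + 10 + 4 + 11 = 27.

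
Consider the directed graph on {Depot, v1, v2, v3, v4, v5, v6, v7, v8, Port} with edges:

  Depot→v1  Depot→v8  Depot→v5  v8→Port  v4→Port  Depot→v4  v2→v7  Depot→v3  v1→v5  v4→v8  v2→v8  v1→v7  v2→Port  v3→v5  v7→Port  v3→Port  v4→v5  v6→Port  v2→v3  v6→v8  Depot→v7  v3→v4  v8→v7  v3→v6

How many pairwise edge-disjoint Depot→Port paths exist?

4

Assign every edge capacity 1; by Menger, the answer equals the max flow.
Path Depot→v3→Port (+1); total 1.
Path Depot→v4→Port (+1); total 2.
Path Depot→v7→Port (+1); total 3.
Path Depot→v8→Port (+1); total 4.
No residual Depot→Port path; max flow = 4.
Certifying cut of size 4: {Depot→v3, Depot→v4, Depot→v8, v7→Port}.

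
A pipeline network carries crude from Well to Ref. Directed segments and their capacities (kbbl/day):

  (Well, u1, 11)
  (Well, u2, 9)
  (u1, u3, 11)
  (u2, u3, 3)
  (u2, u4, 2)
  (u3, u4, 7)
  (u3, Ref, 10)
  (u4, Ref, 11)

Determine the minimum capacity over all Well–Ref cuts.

Augment Well→u1→u3→Ref: bottleneck 10, flow now 10.
Augment Well→u2→u4→Ref: bottleneck 2, flow now 12.
Augment Well→u1→u3→u4→Ref: bottleneck 1, flow now 13.
Augment Well→u2→u3→u4→Ref: bottleneck 3, flow now 16.
No augmenting path remains; maximum flow = 16.
By max-flow min-cut, the minimum cut capacity equals the max flow.
In the residual graph, reachable from Well: {Well, u2}.
Min-cut edges: Well→u1 (11), u2→u3 (3), u2→u4 (2); capacity 11 + 3 + 2 = 16.

16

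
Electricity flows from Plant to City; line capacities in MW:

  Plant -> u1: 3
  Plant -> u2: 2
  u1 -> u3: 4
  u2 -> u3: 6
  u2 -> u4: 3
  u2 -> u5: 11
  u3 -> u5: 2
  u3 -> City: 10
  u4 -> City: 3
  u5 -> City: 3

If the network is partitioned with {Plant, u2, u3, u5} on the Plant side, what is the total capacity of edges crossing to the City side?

19

Edges leaving {Plant, u2, u3, u5}: Plant→u1 (3), u2→u4 (3), u3→City (10), u5→City (3).
Cut capacity = 3 + 3 + 10 + 3 = 19.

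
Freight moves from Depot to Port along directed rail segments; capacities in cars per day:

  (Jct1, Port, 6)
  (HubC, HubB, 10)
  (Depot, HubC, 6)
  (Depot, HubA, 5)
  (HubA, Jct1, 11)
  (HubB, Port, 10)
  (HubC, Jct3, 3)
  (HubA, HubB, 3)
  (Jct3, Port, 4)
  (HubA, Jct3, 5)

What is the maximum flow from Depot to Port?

Augment Depot→HubA→Jct3→Port: bottleneck 4, flow now 4.
Augment Depot→HubA→HubB→Port: bottleneck 1, flow now 5.
Augment Depot→HubC→HubB→Port: bottleneck 6, flow now 11.
No augmenting path remains; maximum flow = 11.
In the residual graph, reachable from Depot: {Depot}.
Min-cut edges: Depot→HubA (5), Depot→HubC (6); capacity 5 + 6 = 11.
This cut is saturated, so no flow can exceed 11.

11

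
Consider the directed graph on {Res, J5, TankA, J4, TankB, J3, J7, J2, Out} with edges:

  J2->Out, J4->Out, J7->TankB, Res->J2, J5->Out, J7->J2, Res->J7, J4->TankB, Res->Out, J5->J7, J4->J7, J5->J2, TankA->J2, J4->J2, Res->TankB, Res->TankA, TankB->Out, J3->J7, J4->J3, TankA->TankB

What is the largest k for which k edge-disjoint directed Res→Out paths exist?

3

Assign every edge capacity 1; by Menger, the answer equals the max flow.
Path Res→Out (+1); total 1.
Path Res→TankB→Out (+1); total 2.
Path Res→J2→Out (+1); total 3.
No residual Res→Out path; max flow = 3.
Certifying cut of size 3: {J2→Out, Res→Out, TankB→Out}.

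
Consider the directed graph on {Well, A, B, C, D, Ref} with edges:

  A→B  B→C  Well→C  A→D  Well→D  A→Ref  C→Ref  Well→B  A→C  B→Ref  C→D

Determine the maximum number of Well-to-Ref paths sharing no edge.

2

Assign every edge capacity 1; by Menger, the answer equals the max flow.
Path Well→B→Ref (+1); total 1.
Path Well→C→Ref (+1); total 2.
No residual Well→Ref path; max flow = 2.
Certifying cut of size 2: {Well→B, Well→C}.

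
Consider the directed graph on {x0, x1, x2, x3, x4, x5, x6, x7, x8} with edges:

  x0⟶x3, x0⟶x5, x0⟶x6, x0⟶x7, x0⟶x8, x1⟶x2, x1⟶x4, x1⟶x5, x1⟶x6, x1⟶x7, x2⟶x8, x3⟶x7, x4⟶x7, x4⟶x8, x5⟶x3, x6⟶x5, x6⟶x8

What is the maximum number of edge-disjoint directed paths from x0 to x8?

Assign every edge capacity 1; by Menger, the answer equals the max flow.
Path x0→x8 (+1); total 1.
Path x0→x6→x8 (+1); total 2.
No residual x0→x8 path; max flow = 2.
Certifying cut of size 2: {x0→x6, x0→x8}.

2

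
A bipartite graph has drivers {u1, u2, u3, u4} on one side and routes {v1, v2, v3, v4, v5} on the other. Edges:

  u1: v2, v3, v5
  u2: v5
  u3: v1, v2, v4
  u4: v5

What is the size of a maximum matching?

3

Unit-capacity flow: source→left, listed edges, right→sink; max matching = max flow.
Augmenting path u1→v2 (+1); matched 1.
Augmenting path u2→v5 (+1); matched 2.
Augmenting path u3→v1 (+1); matched 3.
No augmenting path remains; maximum matching = 3.
König certificate: {u1, u3, v5} is a vertex cover of size 3 (every listed pair touches it), so no matching can be larger.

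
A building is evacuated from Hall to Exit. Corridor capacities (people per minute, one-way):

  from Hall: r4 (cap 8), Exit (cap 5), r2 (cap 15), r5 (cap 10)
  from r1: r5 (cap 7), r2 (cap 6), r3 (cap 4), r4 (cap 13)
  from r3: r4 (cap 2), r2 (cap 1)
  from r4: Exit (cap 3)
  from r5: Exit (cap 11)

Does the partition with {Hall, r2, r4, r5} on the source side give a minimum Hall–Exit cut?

Given cut capacity: 5 + 3 + 11 = 19.
Augment Hall→Exit: bottleneck 5, flow now 5.
Augment Hall→r4→Exit: bottleneck 3, flow now 8.
Augment Hall→r5→Exit: bottleneck 10, flow now 18.
No augmenting path remains; maximum flow = 18.
In the residual graph, reachable from Hall: {Hall, r2, r4}.
Min-cut edges: Hall→r5 (10), Hall→Exit (5), r4→Exit (3); capacity 10 + 5 + 3 = 18.
Cut capacity 19 exceeds the max flow 18, so it is not minimum.

No — its capacity is 19, but the minimum cut has capacity 18.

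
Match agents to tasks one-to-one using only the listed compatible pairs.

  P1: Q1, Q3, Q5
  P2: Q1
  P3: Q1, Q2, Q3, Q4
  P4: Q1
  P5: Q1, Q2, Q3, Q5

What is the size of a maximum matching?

Unit-capacity flow: source→left, listed edges, right→sink; max matching = max flow.
Augmenting path P1→Q1 (+1); matched 1.
Augmenting path P3→Q2 (+1); matched 2.
Augmenting path P5→Q3 (+1); matched 3.
Augmenting path P2→Q1→P1→Q5 (+1); matched 4.
No augmenting path remains; maximum matching = 4.
König certificate: {P1, P3, P5, Q1} is a vertex cover of size 4 (every listed pair touches it), so no matching can be larger.

4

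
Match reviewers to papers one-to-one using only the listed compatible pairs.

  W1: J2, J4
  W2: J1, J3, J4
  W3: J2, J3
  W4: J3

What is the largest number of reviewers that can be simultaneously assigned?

Unit-capacity flow: source→left, listed edges, right→sink; max matching = max flow.
Augmenting path W1→J2 (+1); matched 1.
Augmenting path W2→J1 (+1); matched 2.
Augmenting path W3→J3 (+1); matched 3.
Augmenting path W4→J3→W3→J2→W1→J4 (+1); matched 4.
No augmenting path remains; maximum matching = 4.
König certificate: {W1, W2, W3, W4} is a vertex cover of size 4 (every listed pair touches it), so no matching can be larger.

4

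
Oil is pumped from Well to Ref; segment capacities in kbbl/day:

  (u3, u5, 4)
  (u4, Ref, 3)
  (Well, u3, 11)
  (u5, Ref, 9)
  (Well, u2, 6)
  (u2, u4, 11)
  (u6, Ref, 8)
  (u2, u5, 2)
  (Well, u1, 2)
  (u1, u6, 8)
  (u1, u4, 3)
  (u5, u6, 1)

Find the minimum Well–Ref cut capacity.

Augment Well→u1→u4→Ref: bottleneck 2, flow now 2.
Augment Well→u2→u4→Ref: bottleneck 1, flow now 3.
Augment Well→u2→u5→Ref: bottleneck 2, flow now 5.
Augment Well→u3→u5→Ref: bottleneck 4, flow now 9.
Augment Well→u2→u4→u1→u6→Ref: bottleneck 2, flow now 11. (uses reverse residual edge)
No augmenting path remains; maximum flow = 11.
By max-flow min-cut, the minimum cut capacity equals the max flow.
In the residual graph, reachable from Well: {Well, u2, u3, u4}.
Min-cut edges: Well→u1 (2), u2→u5 (2), u3→u5 (4), u4→Ref (3); capacity 2 + 2 + 4 + 3 = 11.

11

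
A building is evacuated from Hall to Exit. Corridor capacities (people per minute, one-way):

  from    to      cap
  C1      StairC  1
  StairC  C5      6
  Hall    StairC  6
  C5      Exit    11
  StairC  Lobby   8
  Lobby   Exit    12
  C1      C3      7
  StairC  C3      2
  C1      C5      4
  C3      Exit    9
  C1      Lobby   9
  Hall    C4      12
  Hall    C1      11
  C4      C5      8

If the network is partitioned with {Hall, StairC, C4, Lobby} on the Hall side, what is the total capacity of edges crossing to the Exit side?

39

Edges leaving {Hall, StairC, C4, Lobby}: Hall→C1 (11), StairC→C3 (2), StairC→C5 (6), C4→C5 (8), Lobby→Exit (12).
Cut capacity = 11 + 2 + 6 + 8 + 12 = 39.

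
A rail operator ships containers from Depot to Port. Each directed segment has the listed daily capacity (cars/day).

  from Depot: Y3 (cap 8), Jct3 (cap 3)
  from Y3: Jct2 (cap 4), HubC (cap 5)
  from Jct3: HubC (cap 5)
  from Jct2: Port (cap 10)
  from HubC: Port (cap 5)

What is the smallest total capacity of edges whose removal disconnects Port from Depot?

Augment Depot→Y3→Jct2→Port: bottleneck 4, flow now 4.
Augment Depot→Y3→HubC→Port: bottleneck 4, flow now 8.
Augment Depot→Jct3→HubC→Port: bottleneck 1, flow now 9.
No augmenting path remains; maximum flow = 9.
By max-flow min-cut, the minimum cut capacity equals the max flow.
In the residual graph, reachable from Depot: {Depot, Y3, Jct3, HubC}.
Min-cut edges: Y3→Jct2 (4), HubC→Port (5); capacity 4 + 5 = 9.

9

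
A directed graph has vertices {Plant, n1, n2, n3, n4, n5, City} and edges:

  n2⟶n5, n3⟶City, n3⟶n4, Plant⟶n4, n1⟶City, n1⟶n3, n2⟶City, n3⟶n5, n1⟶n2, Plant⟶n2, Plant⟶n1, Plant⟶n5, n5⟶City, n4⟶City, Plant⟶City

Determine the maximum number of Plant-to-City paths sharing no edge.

5

Assign every edge capacity 1; by Menger, the answer equals the max flow.
Path Plant→City (+1); total 1.
Path Plant→n1→City (+1); total 2.
Path Plant→n2→City (+1); total 3.
Path Plant→n4→City (+1); total 4.
Path Plant→n5→City (+1); total 5.
No residual Plant→City path; max flow = 5.
Certifying cut of size 5: {Plant→City, Plant→n1, Plant→n2, Plant→n4, Plant→n5}.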